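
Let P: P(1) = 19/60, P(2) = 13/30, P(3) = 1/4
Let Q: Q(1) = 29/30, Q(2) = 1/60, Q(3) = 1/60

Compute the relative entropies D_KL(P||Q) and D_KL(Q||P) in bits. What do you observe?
D_KL(P||Q) = 2.5037 bits, D_KL(Q||P) = 1.4129 bits. The two directions give different values (D_KL(P||Q) exceeds D_KL(Q||P) by 1.0908 bits): KL divergence is asymmetric.

D_KL(P||Q) = Σ P(x) log₂(P(x)/Q(x))

Computing term by term:
  P(1)·log₂(P(1)/Q(1)) = (19/60)·log₂((19/60)/(29/30)) = -0.50985
  P(2)·log₂(P(2)/Q(2)) = (13/30)·log₂((13/30)/(1/60)) = 2.03686
  P(3)·log₂(P(3)/Q(3)) = (1/4)·log₂((1/4)/(1/60)) = 0.97672

D_KL(P||Q) = -0.50985 + 2.03686 + 0.97672 = 2.50373 ≈ 2.5037 bits

D_KL(Q||P) = Σ Q(x) log₂(Q(x)/P(x))

Computing term by term:
  Q(1)·log₂(Q(1)/P(1)) = (29/30)·log₂((29/30)/(19/60)) = 1.55639
  Q(2)·log₂(Q(2)/P(2)) = (1/60)·log₂((1/60)/(13/30)) = -0.07834
  Q(3)·log₂(Q(3)/P(3)) = (1/60)·log₂((1/60)/(1/4)) = -0.06511

D_KL(Q||P) = 1.55639 - 0.07834 - 0.06511 = 1.41294 ≈ 1.4129 bits

These are NOT equal (difference: 1.0908 bits). KL divergence is asymmetric: D_KL(P||Q) ≠ D_KL(Q||P) in general.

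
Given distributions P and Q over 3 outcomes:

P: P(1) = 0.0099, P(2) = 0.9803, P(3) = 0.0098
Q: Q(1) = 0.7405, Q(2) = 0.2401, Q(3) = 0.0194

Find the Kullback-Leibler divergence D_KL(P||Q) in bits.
1.9183 bits

D_KL(P||Q) = Σ P(x) log₂(P(x)/Q(x))

Computing term by term:
  P(1)·log₂(P(1)/Q(1)) = 0.0099·log₂(0.0099/0.7405) = -0.06163
  P(2)·log₂(P(2)/Q(2)) = 0.9803·log₂(0.9803/0.2401) = 1.98961
  P(3)·log₂(P(3)/Q(3)) = 0.0098·log₂(0.0098/0.0194) = -0.00965

D_KL(P||Q) = -0.06163 + 1.98961 - 0.00965 = 1.91833 ≈ 1.9183 bits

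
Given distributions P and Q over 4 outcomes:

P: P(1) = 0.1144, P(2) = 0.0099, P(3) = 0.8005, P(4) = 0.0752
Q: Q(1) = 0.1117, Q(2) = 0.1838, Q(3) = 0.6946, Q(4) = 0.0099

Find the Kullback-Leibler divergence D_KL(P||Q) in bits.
0.3461 bits

D_KL(P||Q) = Σ P(x) log₂(P(x)/Q(x))

Computing term by term:
  P(1)·log₂(P(1)/Q(1)) = 0.1144·log₂(0.1144/0.1117) = 0.00394
  P(2)·log₂(P(2)/Q(2)) = 0.0099·log₂(0.0099/0.1838) = -0.04172
  P(3)·log₂(P(3)/Q(3)) = 0.8005·log₂(0.8005/0.6946) = 0.16388
  P(4)·log₂(P(4)/Q(4)) = 0.0752·log₂(0.0752/0.0099) = 0.21998

D_KL(P||Q) = 0.00394 - 0.04172 + 0.16388 + 0.21998 = 0.34608 ≈ 0.3461 bits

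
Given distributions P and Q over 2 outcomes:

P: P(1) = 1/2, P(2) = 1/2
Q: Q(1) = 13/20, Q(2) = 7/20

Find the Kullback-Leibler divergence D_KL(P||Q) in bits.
0.0680 bits

D_KL(P||Q) = Σ P(x) log₂(P(x)/Q(x))

Computing term by term:
  P(1)·log₂(P(1)/Q(1)) = (1/2)·log₂((1/2)/(13/20)) = -0.18926
  P(2)·log₂(P(2)/Q(2)) = (1/2)·log₂((1/2)/(7/20)) = 0.25729

D_KL(P||Q) = -0.18926 + 0.25729 = 0.06803 ≈ 0.0680 bits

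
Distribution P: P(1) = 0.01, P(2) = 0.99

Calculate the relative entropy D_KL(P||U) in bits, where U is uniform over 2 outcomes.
0.9192 bits

U(i) = 1/2 for all i

D_KL(P||U) = Σ P(x) log₂(P(x) / (1/2))
           = Σ P(x) log₂(P(x)) + log₂(2)
           = log₂(2) - H(P)

H(P) = -Σ P(x) log₂(P(x)):
  -P(1)·log₂(P(1)) = -(0.01)·log₂(0.01) = 0.06644
  -P(2)·log₂(P(2)) = -(0.99)·log₂(0.99) = 0.01435
H(P) = 0.06644 + 0.01435 = 0.08079 bits

log₂(2) = 1.00000 bits

D_KL(P||U) = 1.00000 - 0.08079 = 0.91921 ≈ 0.9192 bits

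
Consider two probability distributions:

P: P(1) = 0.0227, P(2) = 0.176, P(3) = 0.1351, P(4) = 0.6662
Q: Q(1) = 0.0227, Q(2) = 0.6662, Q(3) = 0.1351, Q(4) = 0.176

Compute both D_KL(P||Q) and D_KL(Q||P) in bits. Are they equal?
D_KL(P||Q) = 0.9414 bits, D_KL(Q||P) = 0.9414 bits. Yes, in this case they are equal (although KL divergence is not symmetric in general).

D_KL(P||Q) = Σ P(x) log₂(P(x)/Q(x))

Computing term by term:
  P(1)·log₂(P(1)/Q(1)) = 0.0227·log₂(0.0227/0.0227) = 0.00000
  P(2)·log₂(P(2)/Q(2)) = 0.176·log₂(0.176/0.6662) = -0.33799
  P(3)·log₂(P(3)/Q(3)) = 0.1351·log₂(0.1351/0.1351) = 0.00000
  P(4)·log₂(P(4)/Q(4)) = 0.6662·log₂(0.6662/0.176) = 1.27936

D_KL(P||Q) = 0.00000 - 0.33799 + 0.00000 + 1.27936 = 0.94137 ≈ 0.9414 bits

D_KL(Q||P) = Σ Q(x) log₂(Q(x)/P(x))

Computing term by term:
  Q(1)·log₂(Q(1)/P(1)) = 0.0227·log₂(0.0227/0.0227) = 0.00000
  Q(2)·log₂(Q(2)/P(2)) = 0.6662·log₂(0.6662/0.176) = 1.27936
  Q(3)·log₂(Q(3)/P(3)) = 0.1351·log₂(0.1351/0.1351) = 0.00000
  Q(4)·log₂(Q(4)/P(4)) = 0.176·log₂(0.176/0.6662) = -0.33799

D_KL(Q||P) = 0.00000 + 1.27936 + 0.00000 - 0.33799 = 0.94137 ≈ 0.9414 bits

These ARE equal here. Q is P with outcomes relabeled (Q(2) = P(4), Q(4) = P(2)) by a relabeling that is its own inverse, so the two sums contain exactly the same terms in a different order. This is a special case — KL divergence is not symmetric in general: D_KL(P||Q) ≠ D_KL(Q||P) for most P, Q.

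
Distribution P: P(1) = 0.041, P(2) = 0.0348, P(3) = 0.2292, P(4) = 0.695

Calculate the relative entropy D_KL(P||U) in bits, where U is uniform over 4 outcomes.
0.7905 bits

U(i) = 1/4 for all i

D_KL(P||U) = Σ P(x) log₂(P(x) / (1/4))
           = Σ P(x) log₂(P(x)) + log₂(4)
           = log₂(4) - H(P)

H(P) = -Σ P(x) log₂(P(x)):
  -P(1)·log₂(P(1)) = -(0.041)·log₂(0.041) = 0.18894
  -P(2)·log₂(P(2)) = -(0.0348)·log₂(0.0348) = 0.16860
  -P(3)·log₂(P(3)) = -(0.2292)·log₂(0.2292) = 0.48712
  -P(4)·log₂(P(4)) = -(0.695)·log₂(0.695) = 0.36482
H(P) = 0.18894 + 0.16860 + 0.48712 + 0.36482 = 1.20948 bits

log₂(4) = 2.00000 bits

D_KL(P||U) = 2.00000 - 1.20948 = 0.79052 ≈ 0.7905 bits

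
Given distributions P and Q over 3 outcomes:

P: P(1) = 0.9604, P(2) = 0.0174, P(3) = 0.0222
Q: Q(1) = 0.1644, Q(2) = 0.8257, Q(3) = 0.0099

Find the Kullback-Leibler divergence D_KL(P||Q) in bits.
2.3746 bits

D_KL(P||Q) = Σ P(x) log₂(P(x)/Q(x))

Computing term by term:
  P(1)·log₂(P(1)/Q(1)) = 0.9604·log₂(0.9604/0.1644) = 2.44559
  P(2)·log₂(P(2)/Q(2)) = 0.0174·log₂(0.0174/0.8257) = -0.09689
  P(3)·log₂(P(3)/Q(3)) = 0.0222·log₂(0.0222/0.0099) = 0.02586

D_KL(P||Q) = 2.44559 - 0.09689 + 0.02586 = 2.37456 ≈ 2.3746 bits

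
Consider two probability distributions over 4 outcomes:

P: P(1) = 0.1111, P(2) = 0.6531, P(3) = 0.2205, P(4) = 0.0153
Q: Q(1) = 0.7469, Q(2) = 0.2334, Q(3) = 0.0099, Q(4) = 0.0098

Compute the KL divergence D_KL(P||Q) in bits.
1.6612 bits

D_KL(P||Q) = Σ P(x) log₂(P(x)/Q(x))

Computing term by term:
  P(1)·log₂(P(1)/Q(1)) = 0.1111·log₂(0.1111/0.7469) = -0.30542
  P(2)·log₂(P(2)/Q(2)) = 0.6531·log₂(0.6531/0.2334) = 0.96953
  P(3)·log₂(P(3)/Q(3)) = 0.2205·log₂(0.2205/0.0099) = 0.98722
  P(4)·log₂(P(4)/Q(4)) = 0.0153·log₂(0.0153/0.0098) = 0.00983

D_KL(P||Q) = -0.30542 + 0.96953 + 0.98722 + 0.00983 = 1.66116 ≈ 1.6612 bits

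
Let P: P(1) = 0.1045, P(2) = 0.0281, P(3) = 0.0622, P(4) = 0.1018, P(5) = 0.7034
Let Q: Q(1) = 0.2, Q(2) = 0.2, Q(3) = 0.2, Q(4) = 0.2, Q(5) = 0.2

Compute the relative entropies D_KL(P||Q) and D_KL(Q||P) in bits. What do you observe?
D_KL(P||Q) = 0.8948 bits, D_KL(Q||P) = 0.9226 bits. The two directions give different values (D_KL(Q||P) exceeds D_KL(P||Q) by 0.0278 bits): KL divergence is asymmetric.

D_KL(P||Q) = Σ P(x) log₂(P(x)/Q(x))

Computing term by term:
  P(1)·log₂(P(1)/Q(1)) = 0.1045·log₂(0.1045/0.2) = -0.09786
  P(2)·log₂(P(2)/Q(2)) = 0.0281·log₂(0.0281/0.2) = -0.07956
  P(3)·log₂(P(3)/Q(3)) = 0.0622·log₂(0.0622/0.2) = -0.10481
  P(4)·log₂(P(4)/Q(4)) = 0.1018·log₂(0.1018/0.2) = -0.09918
  P(5)·log₂(P(5)/Q(5)) = 0.7034·log₂(0.7034/0.2) = 1.27621

D_KL(P||Q) = -0.09786 - 0.07956 - 0.10481 - 0.09918 + 1.27621 = 0.89480 ≈ 0.8948 bits

D_KL(Q||P) = Σ Q(x) log₂(Q(x)/P(x))

Computing term by term:
  Q(1)·log₂(Q(1)/P(1)) = 0.2·log₂(0.2/0.1045) = 0.18730
  Q(2)·log₂(Q(2)/P(2)) = 0.2·log₂(0.2/0.0281) = 0.56627
  Q(3)·log₂(Q(3)/P(3)) = 0.2·log₂(0.2/0.0622) = 0.33700
  Q(4)·log₂(Q(4)/P(4)) = 0.2·log₂(0.2/0.1018) = 0.19485
  Q(5)·log₂(Q(5)/P(5)) = 0.2·log₂(0.2/0.7034) = -0.36287

D_KL(Q||P) = 0.18730 + 0.56627 + 0.33700 + 0.19485 - 0.36287 = 0.92255 ≈ 0.9226 bits

These are NOT equal (difference: 0.0278 bits). KL divergence is asymmetric: D_KL(P||Q) ≠ D_KL(Q||P) in general.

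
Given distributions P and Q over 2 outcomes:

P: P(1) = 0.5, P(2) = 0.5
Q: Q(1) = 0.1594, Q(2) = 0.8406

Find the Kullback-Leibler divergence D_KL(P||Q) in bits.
0.4499 bits

D_KL(P||Q) = Σ P(x) log₂(P(x)/Q(x))

Computing term by term:
  P(1)·log₂(P(1)/Q(1)) = 0.5·log₂(0.5/0.1594) = 0.82464
  P(2)·log₂(P(2)/Q(2)) = 0.5·log₂(0.5/0.8406) = -0.37475

D_KL(P||Q) = 0.82464 - 0.37475 = 0.44989 ≈ 0.4499 bits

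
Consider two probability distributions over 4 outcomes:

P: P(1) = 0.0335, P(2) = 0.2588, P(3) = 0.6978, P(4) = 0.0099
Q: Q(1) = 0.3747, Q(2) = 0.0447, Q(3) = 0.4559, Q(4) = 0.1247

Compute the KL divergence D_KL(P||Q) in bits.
0.9313 bits

D_KL(P||Q) = Σ P(x) log₂(P(x)/Q(x))

Computing term by term:
  P(1)·log₂(P(1)/Q(1)) = 0.0335·log₂(0.0335/0.3747) = -0.11670
  P(2)·log₂(P(2)/Q(2)) = 0.2588·log₂(0.2588/0.0447) = 0.65567
  P(3)·log₂(P(3)/Q(3)) = 0.6978·log₂(0.6978/0.4559) = 0.42852
  P(4)·log₂(P(4)/Q(4)) = 0.0099·log₂(0.0099/0.1247) = -0.03618

D_KL(P||Q) = -0.11670 + 0.65567 + 0.42852 - 0.03618 = 0.93131 ≈ 0.9313 bits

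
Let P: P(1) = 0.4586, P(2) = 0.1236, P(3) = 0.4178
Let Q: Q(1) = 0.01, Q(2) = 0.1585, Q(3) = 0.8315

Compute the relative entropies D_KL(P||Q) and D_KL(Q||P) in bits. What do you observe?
D_KL(P||Q) = 2.0719 bits, D_KL(Q||P) = 0.8273 bits. The two directions give different values (D_KL(P||Q) exceeds D_KL(Q||P) by 1.2446 bits): KL divergence is asymmetric.

D_KL(P||Q) = Σ P(x) log₂(P(x)/Q(x))

Computing term by term:
  P(1)·log₂(P(1)/Q(1)) = 0.4586·log₂(0.4586/0.01) = 2.53109
  P(2)·log₂(P(2)/Q(2)) = 0.1236·log₂(0.1236/0.1585) = -0.04435
  P(3)·log₂(P(3)/Q(3)) = 0.4178·log₂(0.4178/0.8315) = -0.41484

D_KL(P||Q) = 2.53109 - 0.04435 - 0.41484 = 2.07190 ≈ 2.0719 bits

D_KL(Q||P) = Σ Q(x) log₂(Q(x)/P(x))

Computing term by term:
  Q(1)·log₂(Q(1)/P(1)) = 0.01·log₂(0.01/0.4586) = -0.05519
  Q(2)·log₂(Q(2)/P(2)) = 0.1585·log₂(0.1585/0.1236) = 0.05687
  Q(3)·log₂(Q(3)/P(3)) = 0.8315·log₂(0.8315/0.4178) = 0.82560

D_KL(Q||P) = -0.05519 + 0.05687 + 0.82560 = 0.82728 ≈ 0.8273 bits

These are NOT equal (difference: 1.2446 bits). KL divergence is asymmetric: D_KL(P||Q) ≠ D_KL(Q||P) in general.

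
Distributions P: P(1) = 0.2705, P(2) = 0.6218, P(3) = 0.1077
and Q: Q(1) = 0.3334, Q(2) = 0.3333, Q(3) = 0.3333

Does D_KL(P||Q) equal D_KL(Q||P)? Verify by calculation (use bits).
D_KL(P||Q) = 0.3023 bits, D_KL(Q||P) = 0.3439 bits. No — D_KL(P||Q) ≠ D_KL(Q||P) for this pair.

D_KL(P||Q) = Σ P(x) log₂(P(x)/Q(x))

Computing term by term:
  P(1)·log₂(P(1)/Q(1)) = 0.2705·log₂(0.2705/0.3334) = -0.08159
  P(2)·log₂(P(2)/Q(2)) = 0.6218·log₂(0.6218/0.3333) = 0.55939
  P(3)·log₂(P(3)/Q(3)) = 0.1077·log₂(0.1077/0.3333) = -0.17553

D_KL(P||Q) = -0.08159 + 0.55939 - 0.17553 = 0.30227 ≈ 0.3023 bits

D_KL(Q||P) = Σ Q(x) log₂(Q(x)/P(x))

Computing term by term:
  Q(1)·log₂(Q(1)/P(1)) = 0.3334·log₂(0.3334/0.2705) = 0.10056
  Q(2)·log₂(Q(2)/P(2)) = 0.3333·log₂(0.3333/0.6218) = -0.29985
  Q(3)·log₂(Q(3)/P(3)) = 0.3333·log₂(0.3333/0.1077) = 0.54321

D_KL(Q||P) = 0.10056 - 0.29985 + 0.54321 = 0.34392 ≈ 0.3439 bits

These are NOT equal (difference: 0.0416 bits). KL divergence is asymmetric: D_KL(P||Q) ≠ D_KL(Q||P) in general.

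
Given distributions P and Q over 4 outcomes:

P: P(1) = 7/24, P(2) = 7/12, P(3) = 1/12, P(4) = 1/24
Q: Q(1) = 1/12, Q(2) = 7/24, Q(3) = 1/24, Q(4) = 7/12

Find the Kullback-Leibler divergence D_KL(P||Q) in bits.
1.0352 bits

D_KL(P||Q) = Σ P(x) log₂(P(x)/Q(x))

Computing term by term:
  P(1)·log₂(P(1)/Q(1)) = (7/24)·log₂((7/24)/(1/12)) = 0.52715
  P(2)·log₂(P(2)/Q(2)) = (7/12)·log₂((7/12)/(7/24)) = 0.58333
  P(3)·log₂(P(3)/Q(3)) = (1/12)·log₂((1/12)/(1/24)) = 0.08333
  P(4)·log₂(P(4)/Q(4)) = (1/24)·log₂((1/24)/(7/12)) = -0.15864

D_KL(P||Q) = 0.52715 + 0.58333 + 0.08333 - 0.15864 = 1.03517 ≈ 1.0352 bits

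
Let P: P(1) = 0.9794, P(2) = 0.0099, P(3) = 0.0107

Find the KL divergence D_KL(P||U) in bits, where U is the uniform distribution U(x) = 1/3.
1.4196 bits

U(i) = 1/3 for all i

D_KL(P||U) = Σ P(x) log₂(P(x) / (1/3))
           = Σ P(x) log₂(P(x)) + log₂(3)
           = log₂(3) - H(P)

H(P) = -Σ P(x) log₂(P(x)):
  -P(1)·log₂(P(1)) = -(0.9794)·log₂(0.9794) = 0.02941
  -P(2)·log₂(P(2)) = -(0.0099)·log₂(0.0099) = 0.06592
  -P(3)·log₂(P(3)) = -(0.0107)·log₂(0.0107) = 0.07004
H(P) = 0.02941 + 0.06592 + 0.07004 = 0.16537 bits

log₂(3) = 1.58496 bits

D_KL(P||U) = 1.58496 - 0.16537 = 1.41959 ≈ 1.4196 bits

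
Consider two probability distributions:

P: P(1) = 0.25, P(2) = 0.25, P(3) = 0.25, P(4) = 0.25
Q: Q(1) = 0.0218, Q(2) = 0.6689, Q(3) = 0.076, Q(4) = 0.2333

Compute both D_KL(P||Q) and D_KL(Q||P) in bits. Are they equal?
D_KL(P||Q) = 0.9793 bits, D_KL(Q||P) = 0.7192 bits. No, they are not equal.

D_KL(P||Q) = Σ P(x) log₂(P(x)/Q(x))

Computing term by term:
  P(1)·log₂(P(1)/Q(1)) = 0.25·log₂(0.25/0.0218) = 0.87988
  P(2)·log₂(P(2)/Q(2)) = 0.25·log₂(0.25/0.6689) = -0.35497
  P(3)·log₂(P(3)/Q(3)) = 0.25·log₂(0.25/0.076) = 0.42946
  P(4)·log₂(P(4)/Q(4)) = 0.25·log₂(0.25/0.2333) = 0.02494

D_KL(P||Q) = 0.87988 - 0.35497 + 0.42946 + 0.02494 = 0.97931 ≈ 0.9793 bits

D_KL(Q||P) = Σ Q(x) log₂(Q(x)/P(x))

Computing term by term:
  Q(1)·log₂(Q(1)/P(1)) = 0.0218·log₂(0.0218/0.25) = -0.07673
  Q(2)·log₂(Q(2)/P(2)) = 0.6689·log₂(0.6689/0.25) = 0.94975
  Q(3)·log₂(Q(3)/P(3)) = 0.076·log₂(0.076/0.25) = -0.13056
  Q(4)·log₂(Q(4)/P(4)) = 0.2333·log₂(0.2333/0.25) = -0.02327

D_KL(Q||P) = -0.07673 + 0.94975 - 0.13056 - 0.02327 = 0.71919 ≈ 0.7192 bits

These are NOT equal (difference: 0.2601 bits). KL divergence is asymmetric: D_KL(P||Q) ≠ D_KL(Q||P) in general.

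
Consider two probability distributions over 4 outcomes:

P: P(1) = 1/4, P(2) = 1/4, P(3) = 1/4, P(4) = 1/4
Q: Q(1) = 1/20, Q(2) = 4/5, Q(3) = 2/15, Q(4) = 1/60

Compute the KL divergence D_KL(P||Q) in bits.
1.3644 bits

D_KL(P||Q) = Σ P(x) log₂(P(x)/Q(x))

Computing term by term:
  P(1)·log₂(P(1)/Q(1)) = (1/4)·log₂((1/4)/(1/20)) = 0.58048
  P(2)·log₂(P(2)/Q(2)) = (1/4)·log₂((1/4)/(4/5)) = -0.41952
  P(3)·log₂(P(3)/Q(3)) = (1/4)·log₂((1/4)/(2/15)) = 0.22672
  P(4)·log₂(P(4)/Q(4)) = (1/4)·log₂((1/4)/(1/60)) = 0.97672

D_KL(P||Q) = 0.58048 - 0.41952 + 0.22672 + 0.97672 = 1.36440 ≈ 1.3644 bits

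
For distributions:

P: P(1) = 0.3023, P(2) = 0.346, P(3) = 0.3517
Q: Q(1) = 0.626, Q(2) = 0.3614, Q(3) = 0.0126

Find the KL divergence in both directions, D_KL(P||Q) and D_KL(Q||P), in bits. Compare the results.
D_KL(P||Q) = 1.3500 bits, D_KL(Q||P) = 0.6196 bits. D_KL(P||Q) is larger than D_KL(Q||P) by 0.7304 bits; the two directions differ.

D_KL(P||Q) = Σ P(x) log₂(P(x)/Q(x))

Computing term by term:
  P(1)·log₂(P(1)/Q(1)) = 0.3023·log₂(0.3023/0.626) = -0.31747
  P(2)·log₂(P(2)/Q(2)) = 0.346·log₂(0.346/0.3614) = -0.02174
  P(3)·log₂(P(3)/Q(3)) = 0.3517·log₂(0.3517/0.0126) = 1.68916

D_KL(P||Q) = -0.31747 - 0.02174 + 1.68916 = 1.34995 ≈ 1.3500 bits

D_KL(Q||P) = Σ Q(x) log₂(Q(x)/P(x))

Computing term by term:
  Q(1)·log₂(Q(1)/P(1)) = 0.626·log₂(0.626/0.3023) = 0.65741
  Q(2)·log₂(Q(2)/P(2)) = 0.3614·log₂(0.3614/0.346) = 0.02270
  Q(3)·log₂(Q(3)/P(3)) = 0.0126·log₂(0.0126/0.3517) = -0.06052

D_KL(Q||P) = 0.65741 + 0.02270 - 0.06052 = 0.61959 ≈ 0.6196 bits

These are NOT equal (difference: 0.7304 bits). KL divergence is asymmetric: D_KL(P||Q) ≠ D_KL(Q||P) in general.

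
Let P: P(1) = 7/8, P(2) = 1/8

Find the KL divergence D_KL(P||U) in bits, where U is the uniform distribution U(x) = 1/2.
0.4564 bits

U(i) = 1/2 for all i

D_KL(P||U) = Σ P(x) log₂(P(x) / (1/2))
           = Σ P(x) log₂(P(x)) + log₂(2)
           = log₂(2) - H(P)

H(P) = -Σ P(x) log₂(P(x)):
  -P(1)·log₂(P(1)) = -(7/8)·log₂(7/8) = 0.16856
  -P(2)·log₂(P(2)) = -(1/8)·log₂(1/8) = 0.37500
H(P) = 0.16856 + 0.37500 = 0.54356 bits

log₂(2) = 1.00000 bits

D_KL(P||U) = 1.00000 - 0.54356 = 0.45644 ≈ 0.4564 bits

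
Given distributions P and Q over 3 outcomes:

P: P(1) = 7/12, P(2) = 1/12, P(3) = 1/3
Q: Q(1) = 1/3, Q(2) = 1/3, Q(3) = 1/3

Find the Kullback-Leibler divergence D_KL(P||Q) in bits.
0.3043 bits

D_KL(P||Q) = Σ P(x) log₂(P(x)/Q(x))

Computing term by term:
  P(1)·log₂(P(1)/Q(1)) = (7/12)·log₂((7/12)/(1/3)) = 0.47096
  P(2)·log₂(P(2)/Q(2)) = (1/12)·log₂((1/12)/(1/3)) = -0.16667
  P(3)·log₂(P(3)/Q(3)) = (1/3)·log₂((1/3)/(1/3)) = 0.00000

D_KL(P||Q) = 0.47096 - 0.16667 + 0.00000 = 0.30429 ≈ 0.3043 bits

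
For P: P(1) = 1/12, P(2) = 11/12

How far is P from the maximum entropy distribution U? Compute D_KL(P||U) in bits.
0.5862 bits

U(i) = 1/2 for all i

D_KL(P||U) = Σ P(x) log₂(P(x) / (1/2))
           = Σ P(x) log₂(P(x)) + log₂(2)
           = log₂(2) - H(P)

H(P) = -Σ P(x) log₂(P(x)):
  -P(1)·log₂(P(1)) = -(1/12)·log₂(1/12) = 0.29875
  -P(2)·log₂(P(2)) = -(11/12)·log₂(11/12) = 0.11507
H(P) = 0.29875 + 0.11507 = 0.41382 bits

log₂(2) = 1.00000 bits

D_KL(P||U) = 1.00000 - 0.41382 = 0.58618 ≈ 0.5862 bits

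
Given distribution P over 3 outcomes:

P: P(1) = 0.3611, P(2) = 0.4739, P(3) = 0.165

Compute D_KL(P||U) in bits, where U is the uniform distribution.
0.1149 bits

U(i) = 1/3 for all i

D_KL(P||U) = Σ P(x) log₂(P(x) / (1/3))
           = Σ P(x) log₂(P(x)) + log₂(3)
           = log₂(3) - H(P)

H(P) = -Σ P(x) log₂(P(x)):
  -P(1)·log₂(P(1)) = -(0.3611)·log₂(0.3611) = 0.53065
  -P(2)·log₂(P(2)) = -(0.4739)·log₂(0.4739) = 0.51055
  -P(3)·log₂(P(3)) = -(0.165)·log₂(0.165) = 0.42891
H(P) = 0.53065 + 0.51055 + 0.42891 = 1.47011 bits

log₂(3) = 1.58496 bits

D_KL(P||U) = 1.58496 - 1.47011 = 0.11485 ≈ 0.1149 bits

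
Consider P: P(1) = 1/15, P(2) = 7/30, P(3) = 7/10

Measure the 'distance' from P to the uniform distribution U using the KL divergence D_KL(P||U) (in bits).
0.4744 bits

U(i) = 1/3 for all i

D_KL(P||U) = Σ P(x) log₂(P(x) / (1/3))
           = Σ P(x) log₂(P(x)) + log₂(3)
           = log₂(3) - H(P)

H(P) = -Σ P(x) log₂(P(x)):
  -P(1)·log₂(P(1)) = -(1/15)·log₂(1/15) = 0.26046
  -P(2)·log₂(P(2)) = -(7/30)·log₂(7/30) = 0.48989
  -P(3)·log₂(P(3)) = -(7/10)·log₂(7/10) = 0.36020
H(P) = 0.26046 + 0.48989 + 0.36020 = 1.11055 bits

log₂(3) = 1.58496 bits

D_KL(P||U) = 1.58496 - 1.11055 = 0.47441 ≈ 0.4744 bits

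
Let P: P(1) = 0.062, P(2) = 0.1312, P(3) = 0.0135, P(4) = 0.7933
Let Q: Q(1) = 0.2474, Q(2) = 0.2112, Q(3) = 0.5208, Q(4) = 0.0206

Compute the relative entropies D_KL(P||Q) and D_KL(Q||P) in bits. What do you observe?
D_KL(P||Q) = 3.8934 bits, D_KL(Q||P) = 3.2750 bits. The two directions give different values (D_KL(P||Q) exceeds D_KL(Q||P) by 0.6184 bits): KL divergence is asymmetric.

D_KL(P||Q) = Σ P(x) log₂(P(x)/Q(x))

Computing term by term:
  P(1)·log₂(P(1)/Q(1)) = 0.062·log₂(0.062/0.2474) = -0.12378
  P(2)·log₂(P(2)/Q(2)) = 0.1312·log₂(0.1312/0.2112) = -0.09011
  P(3)·log₂(P(3)/Q(3)) = 0.0135·log₂(0.0135/0.5208) = -0.07114
  P(4)·log₂(P(4)/Q(4)) = 0.7933·log₂(0.7933/0.0206) = 4.17843

D_KL(P||Q) = -0.12378 - 0.09011 - 0.07114 + 4.17843 = 3.89340 ≈ 3.8934 bits

D_KL(Q||P) = Σ Q(x) log₂(Q(x)/P(x))

Computing term by term:
  Q(1)·log₂(Q(1)/P(1)) = 0.2474·log₂(0.2474/0.062) = 0.49394
  Q(2)·log₂(Q(2)/P(2)) = 0.2112·log₂(0.2112/0.1312) = 0.14506
  Q(3)·log₂(Q(3)/P(3)) = 0.5208·log₂(0.5208/0.0135) = 2.74446
  Q(4)·log₂(Q(4)/P(4)) = 0.0206·log₂(0.0206/0.7933) = -0.10850

D_KL(Q||P) = 0.49394 + 0.14506 + 2.74446 - 0.10850 = 3.27496 ≈ 3.2750 bits

These are NOT equal (difference: 0.6184 bits). KL divergence is asymmetric: D_KL(P||Q) ≠ D_KL(Q||P) in general.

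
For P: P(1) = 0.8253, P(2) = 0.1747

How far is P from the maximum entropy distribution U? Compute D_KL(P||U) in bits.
0.3317 bits

U(i) = 1/2 for all i

D_KL(P||U) = Σ P(x) log₂(P(x) / (1/2))
           = Σ P(x) log₂(P(x)) + log₂(2)
           = log₂(2) - H(P)

H(P) = -Σ P(x) log₂(P(x)):
  -P(1)·log₂(P(1)) = -(0.8253)·log₂(0.8253) = 0.22862
  -P(2)·log₂(P(2)) = -(0.1747)·log₂(0.1747) = 0.43973
H(P) = 0.22862 + 0.43973 = 0.66835 bits

log₂(2) = 1.00000 bits

D_KL(P||U) = 1.00000 - 0.66835 = 0.33165 ≈ 0.3317 bits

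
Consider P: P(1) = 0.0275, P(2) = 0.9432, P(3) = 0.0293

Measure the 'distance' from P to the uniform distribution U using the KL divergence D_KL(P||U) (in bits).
1.2136 bits

U(i) = 1/3 for all i

D_KL(P||U) = Σ P(x) log₂(P(x) / (1/3))
           = Σ P(x) log₂(P(x)) + log₂(3)
           = log₂(3) - H(P)

H(P) = -Σ P(x) log₂(P(x)):
  -P(1)·log₂(P(1)) = -(0.0275)·log₂(0.0275) = 0.14257
  -P(2)·log₂(P(2)) = -(0.9432)·log₂(0.9432) = 0.07957
  -P(3)·log₂(P(3)) = -(0.0293)·log₂(0.0293) = 0.14922
H(P) = 0.14257 + 0.07957 + 0.14922 = 0.37136 bits

log₂(3) = 1.58496 bits

D_KL(P||U) = 1.58496 - 0.37136 = 1.21360 ≈ 1.2136 bits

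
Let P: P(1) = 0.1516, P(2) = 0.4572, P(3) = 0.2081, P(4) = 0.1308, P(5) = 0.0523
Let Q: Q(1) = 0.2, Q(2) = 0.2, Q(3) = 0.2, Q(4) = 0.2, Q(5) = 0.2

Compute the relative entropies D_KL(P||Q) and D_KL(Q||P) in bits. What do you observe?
D_KL(P||Q) = 0.3153 bits, D_KL(Q||P) = 0.3395 bits. The two directions give different values (D_KL(Q||P) exceeds D_KL(P||Q) by 0.0242 bits): KL divergence is asymmetric.

D_KL(P||Q) = Σ P(x) log₂(P(x)/Q(x))

Computing term by term:
  P(1)·log₂(P(1)/Q(1)) = 0.1516·log₂(0.1516/0.2) = -0.06060
  P(2)·log₂(P(2)/Q(2)) = 0.4572·log₂(0.4572/0.2) = 0.54536
  P(3)·log₂(P(3)/Q(3)) = 0.2081·log₂(0.2081/0.2) = 0.01192
  P(4)·log₂(P(4)/Q(4)) = 0.1308·log₂(0.1308/0.2) = -0.08013
  P(5)·log₂(P(5)/Q(5)) = 0.0523·log₂(0.0523/0.2) = -0.10121

D_KL(P||Q) = -0.06060 + 0.54536 + 0.01192 - 0.08013 - 0.10121 = 0.31534 ≈ 0.3153 bits

D_KL(Q||P) = Σ Q(x) log₂(Q(x)/P(x))

Computing term by term:
  Q(1)·log₂(Q(1)/P(1)) = 0.2·log₂(0.2/0.1516) = 0.07995
  Q(2)·log₂(Q(2)/P(2)) = 0.2·log₂(0.2/0.4572) = -0.23857
  Q(3)·log₂(Q(3)/P(3)) = 0.2·log₂(0.2/0.2081) = -0.01146
  Q(4)·log₂(Q(4)/P(4)) = 0.2·log₂(0.2/0.1308) = 0.12253
  Q(5)·log₂(Q(5)/P(5)) = 0.2·log₂(0.2/0.0523) = 0.38702

D_KL(Q||P) = 0.07995 - 0.23857 - 0.01146 + 0.12253 + 0.38702 = 0.33947 ≈ 0.3395 bits

These are NOT equal (difference: 0.0242 bits). KL divergence is asymmetric: D_KL(P||Q) ≠ D_KL(Q||P) in general.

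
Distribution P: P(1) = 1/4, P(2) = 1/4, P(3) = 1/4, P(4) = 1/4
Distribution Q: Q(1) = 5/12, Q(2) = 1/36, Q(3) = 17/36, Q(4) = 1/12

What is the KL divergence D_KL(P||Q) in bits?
0.7751 bits

D_KL(P||Q) = Σ P(x) log₂(P(x)/Q(x))

Computing term by term:
  P(1)·log₂(P(1)/Q(1)) = (1/4)·log₂((1/4)/(5/12)) = -0.18424
  P(2)·log₂(P(2)/Q(2)) = (1/4)·log₂((1/4)/(1/36)) = 0.79248
  P(3)·log₂(P(3)/Q(3)) = (1/4)·log₂((1/4)/(17/36)) = -0.22938
  P(4)·log₂(P(4)/Q(4)) = (1/4)·log₂((1/4)/(1/12)) = 0.39624

D_KL(P||Q) = -0.18424 + 0.79248 - 0.22938 + 0.39624 = 0.77510 ≈ 0.7751 bits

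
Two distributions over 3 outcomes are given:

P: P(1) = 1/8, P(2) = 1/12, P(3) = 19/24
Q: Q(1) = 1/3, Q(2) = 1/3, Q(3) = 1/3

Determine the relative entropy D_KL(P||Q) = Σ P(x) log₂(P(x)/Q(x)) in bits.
0.6444 bits

D_KL(P||Q) = Σ P(x) log₂(P(x)/Q(x))

Computing term by term:
  P(1)·log₂(P(1)/Q(1)) = (1/8)·log₂((1/8)/(1/3)) = -0.17688
  P(2)·log₂(P(2)/Q(2)) = (1/12)·log₂((1/12)/(1/3)) = -0.16667
  P(3)·log₂(P(3)/Q(3)) = (19/24)·log₂((19/24)/(1/3)) = 0.98794

D_KL(P||Q) = -0.17688 - 0.16667 + 0.98794 = 0.64439 ≈ 0.6444 bits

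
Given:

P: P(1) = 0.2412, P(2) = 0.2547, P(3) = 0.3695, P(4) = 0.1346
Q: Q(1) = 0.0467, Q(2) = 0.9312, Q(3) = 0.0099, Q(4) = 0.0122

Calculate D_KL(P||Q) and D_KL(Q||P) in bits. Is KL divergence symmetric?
D_KL(P||Q) = 2.4907 bits, D_KL(Q||P) = 1.5370 bits. No, KL divergence is not symmetric.

D_KL(P||Q) = Σ P(x) log₂(P(x)/Q(x))

Computing term by term:
  P(1)·log₂(P(1)/Q(1)) = 0.2412·log₂(0.2412/0.0467) = 0.57134
  P(2)·log₂(P(2)/Q(2)) = 0.2547·log₂(0.2547/0.9312) = -0.47636
  P(3)·log₂(P(3)/Q(3)) = 0.3695·log₂(0.3695/0.0099) = 1.92953
  P(4)·log₂(P(4)/Q(4)) = 0.1346·log₂(0.1346/0.0122) = 0.46622

D_KL(P||Q) = 0.57134 - 0.47636 + 1.92953 + 0.46622 = 2.49073 ≈ 2.4907 bits

D_KL(Q||P) = Σ Q(x) log₂(Q(x)/P(x))

Computing term by term:
  Q(1)·log₂(Q(1)/P(1)) = 0.0467·log₂(0.0467/0.2412) = -0.11062
  Q(2)·log₂(Q(2)/P(2)) = 0.9312·log₂(0.9312/0.2547) = 1.74162
  Q(3)·log₂(Q(3)/P(3)) = 0.0099·log₂(0.0099/0.3695) = -0.05170
  Q(4)·log₂(Q(4)/P(4)) = 0.0122·log₂(0.0122/0.1346) = -0.04226

D_KL(Q||P) = -0.11062 + 1.74162 - 0.05170 - 0.04226 = 1.53704 ≈ 1.5370 bits

These are NOT equal (difference: 0.9537 bits). KL divergence is asymmetric: D_KL(P||Q) ≠ D_KL(Q||P) in general.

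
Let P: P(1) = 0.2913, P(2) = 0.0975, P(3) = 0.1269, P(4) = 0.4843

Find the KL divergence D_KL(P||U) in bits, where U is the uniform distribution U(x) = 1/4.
0.2697 bits

U(i) = 1/4 for all i

D_KL(P||U) = Σ P(x) log₂(P(x) / (1/4))
           = Σ P(x) log₂(P(x)) + log₂(4)
           = log₂(4) - H(P)

H(P) = -Σ P(x) log₂(P(x)):
  -P(1)·log₂(P(1)) = -(0.2913)·log₂(0.2913) = 0.51835
  -P(2)·log₂(P(2)) = -(0.0975)·log₂(0.0975) = 0.32745
  -P(3)·log₂(P(3)) = -(0.1269)·log₂(0.1269) = 0.37794
  -P(4)·log₂(P(4)) = -(0.4843)·log₂(0.4843) = 0.50659
H(P) = 0.51835 + 0.32745 + 0.37794 + 0.50659 = 1.73033 bits

log₂(4) = 2.00000 bits

D_KL(P||U) = 2.00000 - 1.73033 = 0.26967 ≈ 0.2697 bits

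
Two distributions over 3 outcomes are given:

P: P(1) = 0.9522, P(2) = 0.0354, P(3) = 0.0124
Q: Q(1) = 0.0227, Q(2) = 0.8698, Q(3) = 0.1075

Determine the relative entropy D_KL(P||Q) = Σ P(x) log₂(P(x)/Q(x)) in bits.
4.9307 bits

D_KL(P||Q) = Σ P(x) log₂(P(x)/Q(x))

Computing term by term:
  P(1)·log₂(P(1)/Q(1)) = 0.9522·log₂(0.9522/0.0227) = 5.13283
  P(2)·log₂(P(2)/Q(2)) = 0.0354·log₂(0.0354/0.8698) = -0.16351
  P(3)·log₂(P(3)/Q(3)) = 0.0124·log₂(0.0124/0.1075) = -0.03864

D_KL(P||Q) = 5.13283 - 0.16351 - 0.03864 = 4.93068 ≈ 4.9307 bits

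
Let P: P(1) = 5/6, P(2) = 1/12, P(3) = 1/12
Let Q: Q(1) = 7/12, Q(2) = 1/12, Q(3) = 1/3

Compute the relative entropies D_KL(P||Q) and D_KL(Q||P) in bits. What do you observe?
D_KL(P||Q) = 0.2621 bits, D_KL(Q||P) = 0.3665 bits. The two directions give different values (D_KL(Q||P) exceeds D_KL(P||Q) by 0.1044 bits): KL divergence is asymmetric.

D_KL(P||Q) = Σ P(x) log₂(P(x)/Q(x))

Computing term by term:
  P(1)·log₂(P(1)/Q(1)) = (5/6)·log₂((5/6)/(7/12)) = 0.42881
  P(2)·log₂(P(2)/Q(2)) = (1/12)·log₂((1/12)/(1/12)) = 0.00000
  P(3)·log₂(P(3)/Q(3)) = (1/12)·log₂((1/12)/(1/3)) = -0.16667

D_KL(P||Q) = 0.42881 + 0.00000 - 0.16667 = 0.26214 ≈ 0.2621 bits

D_KL(Q||P) = Σ Q(x) log₂(Q(x)/P(x))

Computing term by term:
  Q(1)·log₂(Q(1)/P(1)) = (7/12)·log₂((7/12)/(5/6)) = -0.30017
  Q(2)·log₂(Q(2)/P(2)) = (1/12)·log₂((1/12)/(1/12)) = 0.00000
  Q(3)·log₂(Q(3)/P(3)) = (1/3)·log₂((1/3)/(1/12)) = 0.66667

D_KL(Q||P) = -0.30017 + 0.00000 + 0.66667 = 0.36650 ≈ 0.3665 bits

These are NOT equal (difference: 0.1044 bits). KL divergence is asymmetric: D_KL(P||Q) ≠ D_KL(Q||P) in general.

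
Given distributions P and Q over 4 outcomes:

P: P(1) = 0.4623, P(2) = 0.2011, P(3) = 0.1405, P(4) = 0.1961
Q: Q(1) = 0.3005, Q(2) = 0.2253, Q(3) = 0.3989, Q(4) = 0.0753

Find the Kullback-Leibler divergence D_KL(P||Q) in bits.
0.3136 bits

D_KL(P||Q) = Σ P(x) log₂(P(x)/Q(x))

Computing term by term:
  P(1)·log₂(P(1)/Q(1)) = 0.4623·log₂(0.4623/0.3005) = 0.28730
  P(2)·log₂(P(2)/Q(2)) = 0.2011·log₂(0.2011/0.2253) = -0.03297
  P(3)·log₂(P(3)/Q(3)) = 0.1405·log₂(0.1405/0.3989) = -0.21152
  P(4)·log₂(P(4)/Q(4)) = 0.1961·log₂(0.1961/0.0753) = 0.27079

D_KL(P||Q) = 0.28730 - 0.03297 - 0.21152 + 0.27079 = 0.31360 ≈ 0.3136 bits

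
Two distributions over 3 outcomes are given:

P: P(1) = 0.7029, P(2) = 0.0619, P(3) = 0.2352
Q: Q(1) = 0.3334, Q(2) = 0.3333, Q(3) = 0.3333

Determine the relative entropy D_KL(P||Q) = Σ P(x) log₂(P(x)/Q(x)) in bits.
0.4877 bits

D_KL(P||Q) = Σ P(x) log₂(P(x)/Q(x))

Computing term by term:
  P(1)·log₂(P(1)/Q(1)) = 0.7029·log₂(0.7029/0.3334) = 0.75637
  P(2)·log₂(P(2)/Q(2)) = 0.0619·log₂(0.0619/0.3333) = -0.15034
  P(3)·log₂(P(3)/Q(3)) = 0.2352·log₂(0.2352/0.3333) = -0.11829

D_KL(P||Q) = 0.75637 - 0.15034 - 0.11829 = 0.48774 ≈ 0.4877 bits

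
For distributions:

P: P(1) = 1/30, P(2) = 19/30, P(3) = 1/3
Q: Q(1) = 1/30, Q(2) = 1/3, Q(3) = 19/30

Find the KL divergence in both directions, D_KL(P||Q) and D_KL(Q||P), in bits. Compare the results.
D_KL(P||Q) = 0.2778 bits, D_KL(Q||P) = 0.2778 bits. The two directions give exactly the same value for this pair.

D_KL(P||Q) = Σ P(x) log₂(P(x)/Q(x))

Computing term by term:
  P(1)·log₂(P(1)/Q(1)) = (1/30)·log₂((1/30)/(1/30)) = 0.00000
  P(2)·log₂(P(2)/Q(2)) = (19/30)·log₂((19/30)/(1/3)) = 0.58647
  P(3)·log₂(P(3)/Q(3)) = (1/3)·log₂((1/3)/(19/30)) = -0.30867

D_KL(P||Q) = 0.00000 + 0.58647 - 0.30867 = 0.27780 ≈ 0.2778 bits

D_KL(Q||P) = Σ Q(x) log₂(Q(x)/P(x))

Computing term by term:
  Q(1)·log₂(Q(1)/P(1)) = (1/30)·log₂((1/30)/(1/30)) = 0.00000
  Q(2)·log₂(Q(2)/P(2)) = (1/3)·log₂((1/3)/(19/30)) = -0.30867
  Q(3)·log₂(Q(3)/P(3)) = (19/30)·log₂((19/30)/(1/3)) = 0.58647

D_KL(Q||P) = 0.00000 - 0.30867 + 0.58647 = 0.27780 ≈ 0.2778 bits

These ARE equal here. Q is P with outcomes relabeled (Q(2) = P(3), Q(3) = P(2)) by a relabeling that is its own inverse, so the two sums contain exactly the same terms in a different order. This is a special case — KL divergence is not symmetric in general: D_KL(P||Q) ≠ D_KL(Q||P) for most P, Q.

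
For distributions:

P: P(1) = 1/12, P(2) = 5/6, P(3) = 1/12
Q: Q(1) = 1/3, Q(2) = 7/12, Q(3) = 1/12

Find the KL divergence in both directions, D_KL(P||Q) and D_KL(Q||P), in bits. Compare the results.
D_KL(P||Q) = 0.2621 bits, D_KL(Q||P) = 0.3665 bits. D_KL(Q||P) is larger than D_KL(P||Q) by 0.1044 bits; the two directions differ.

D_KL(P||Q) = Σ P(x) log₂(P(x)/Q(x))

Computing term by term:
  P(1)·log₂(P(1)/Q(1)) = (1/12)·log₂((1/12)/(1/3)) = -0.16667
  P(2)·log₂(P(2)/Q(2)) = (5/6)·log₂((5/6)/(7/12)) = 0.42881
  P(3)·log₂(P(3)/Q(3)) = (1/12)·log₂((1/12)/(1/12)) = 0.00000

D_KL(P||Q) = -0.16667 + 0.42881 + 0.00000 = 0.26214 ≈ 0.2621 bits

D_KL(Q||P) = Σ Q(x) log₂(Q(x)/P(x))

Computing term by term:
  Q(1)·log₂(Q(1)/P(1)) = (1/3)·log₂((1/3)/(1/12)) = 0.66667
  Q(2)·log₂(Q(2)/P(2)) = (7/12)·log₂((7/12)/(5/6)) = -0.30017
  Q(3)·log₂(Q(3)/P(3)) = (1/12)·log₂((1/12)/(1/12)) = 0.00000

D_KL(Q||P) = 0.66667 - 0.30017 + 0.00000 = 0.36650 ≈ 0.3665 bits

These are NOT equal (difference: 0.1044 bits). KL divergence is asymmetric: D_KL(P||Q) ≠ D_KL(Q||P) in general.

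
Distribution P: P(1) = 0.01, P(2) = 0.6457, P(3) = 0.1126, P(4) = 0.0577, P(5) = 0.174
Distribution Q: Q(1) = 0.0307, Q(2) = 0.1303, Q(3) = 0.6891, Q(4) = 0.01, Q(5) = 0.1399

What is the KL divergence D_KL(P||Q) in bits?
1.3811 bits

D_KL(P||Q) = Σ P(x) log₂(P(x)/Q(x))

Computing term by term:
  P(1)·log₂(P(1)/Q(1)) = 0.01·log₂(0.01/0.0307) = -0.01618
  P(2)·log₂(P(2)/Q(2)) = 0.6457·log₂(0.6457/0.1303) = 1.49094
  P(3)·log₂(P(3)/Q(3)) = 0.1126·log₂(0.1126/0.6891) = -0.29428
  P(4)·log₂(P(4)/Q(4)) = 0.0577·log₂(0.0577/0.01) = 0.14590
  P(5)·log₂(P(5)/Q(5)) = 0.174·log₂(0.174/0.1399) = 0.05476

D_KL(P||Q) = -0.01618 + 1.49094 - 0.29428 + 0.14590 + 0.05476 = 1.38114 ≈ 1.3811 bits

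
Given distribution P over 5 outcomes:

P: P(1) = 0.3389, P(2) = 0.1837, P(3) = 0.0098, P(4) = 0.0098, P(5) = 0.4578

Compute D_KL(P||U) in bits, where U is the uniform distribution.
0.6970 bits

U(i) = 1/5 for all i

D_KL(P||U) = Σ P(x) log₂(P(x) / (1/5))
           = Σ P(x) log₂(P(x)) + log₂(5)
           = log₂(5) - H(P)

H(P) = -Σ P(x) log₂(P(x)):
  -P(1)·log₂(P(1)) = -(0.3389)·log₂(0.3389) = 0.52905
  -P(2)·log₂(P(2)) = -(0.1837)·log₂(0.1837) = 0.44907
  -P(3)·log₂(P(3)) = -(0.0098)·log₂(0.0098) = 0.06540
  -P(4)·log₂(P(4)) = -(0.0098)·log₂(0.0098) = 0.06540
  -P(5)·log₂(P(5)) = -(0.4578)·log₂(0.4578) = 0.51604
H(P) = 0.52905 + 0.44907 + 0.06540 + 0.06540 + 0.51604 = 1.62496 bits

log₂(5) = 2.32193 bits

D_KL(P||U) = 2.32193 - 1.62496 = 0.69697 ≈ 0.6970 bits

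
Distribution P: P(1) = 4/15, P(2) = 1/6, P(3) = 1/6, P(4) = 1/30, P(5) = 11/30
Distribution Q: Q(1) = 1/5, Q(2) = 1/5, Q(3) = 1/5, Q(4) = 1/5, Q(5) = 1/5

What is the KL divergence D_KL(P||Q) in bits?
0.2575 bits

D_KL(P||Q) = Σ P(x) log₂(P(x)/Q(x))

Computing term by term:
  P(1)·log₂(P(1)/Q(1)) = (4/15)·log₂((4/15)/(1/5)) = 0.11068
  P(2)·log₂(P(2)/Q(2)) = (1/6)·log₂((1/6)/(1/5)) = -0.04384
  P(3)·log₂(P(3)/Q(3)) = (1/6)·log₂((1/6)/(1/5)) = -0.04384
  P(4)·log₂(P(4)/Q(4)) = (1/30)·log₂((1/30)/(1/5)) = -0.08617
  P(5)·log₂(P(5)/Q(5)) = (11/30)·log₂((11/30)/(1/5)) = 0.32064

D_KL(P||Q) = 0.11068 - 0.04384 - 0.04384 - 0.08617 + 0.32064 = 0.25747 ≈ 0.2575 bits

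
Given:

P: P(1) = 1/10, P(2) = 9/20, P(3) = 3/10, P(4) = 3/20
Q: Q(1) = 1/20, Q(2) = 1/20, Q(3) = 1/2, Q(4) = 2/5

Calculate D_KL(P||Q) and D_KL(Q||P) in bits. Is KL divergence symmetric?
D_KL(P||Q) = 1.0931 bits, D_KL(Q||P) = 0.7260 bits. No, KL divergence is not symmetric.

D_KL(P||Q) = Σ P(x) log₂(P(x)/Q(x))

Computing term by term:
  P(1)·log₂(P(1)/Q(1)) = (1/10)·log₂((1/10)/(1/20)) = 0.10000
  P(2)·log₂(P(2)/Q(2)) = (9/20)·log₂((9/20)/(1/20)) = 1.42647
  P(3)·log₂(P(3)/Q(3)) = (3/10)·log₂((3/10)/(1/2)) = -0.22109
  P(4)·log₂(P(4)/Q(4)) = (3/20)·log₂((3/20)/(2/5)) = -0.21226

D_KL(P||Q) = 0.10000 + 1.42647 - 0.22109 - 0.21226 = 1.09312 ≈ 1.0931 bits

D_KL(Q||P) = Σ Q(x) log₂(Q(x)/P(x))

Computing term by term:
  Q(1)·log₂(Q(1)/P(1)) = (1/20)·log₂((1/20)/(1/10)) = -0.05000
  Q(2)·log₂(Q(2)/P(2)) = (1/20)·log₂((1/20)/(9/20)) = -0.15850
  Q(3)·log₂(Q(3)/P(3)) = (1/2)·log₂((1/2)/(3/10)) = 0.36848
  Q(4)·log₂(Q(4)/P(4)) = (2/5)·log₂((2/5)/(3/20)) = 0.56601

D_KL(Q||P) = -0.05000 - 0.15850 + 0.36848 + 0.56601 = 0.72599 ≈ 0.7260 bits

These are NOT equal (difference: 0.3671 bits). KL divergence is asymmetric: D_KL(P||Q) ≠ D_KL(Q||P) in general.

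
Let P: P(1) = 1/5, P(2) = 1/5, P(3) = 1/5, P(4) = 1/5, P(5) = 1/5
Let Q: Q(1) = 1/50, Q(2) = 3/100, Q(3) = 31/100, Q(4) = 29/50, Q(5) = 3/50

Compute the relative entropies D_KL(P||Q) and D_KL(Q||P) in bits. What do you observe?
D_KL(P||Q) = 1.1255 bits, D_KL(Q||P) = 0.8341 bits. The two directions give different values (D_KL(P||Q) exceeds D_KL(Q||P) by 0.2914 bits): KL divergence is asymmetric.

D_KL(P||Q) = Σ P(x) log₂(P(x)/Q(x))

Computing term by term:
  P(1)·log₂(P(1)/Q(1)) = (1/5)·log₂((1/5)/(1/50)) = 0.66439
  P(2)·log₂(P(2)/Q(2)) = (1/5)·log₂((1/5)/(3/100)) = 0.54739
  P(3)·log₂(P(3)/Q(3)) = (1/5)·log₂((1/5)/(31/100)) = -0.12645
  P(4)·log₂(P(4)/Q(4)) = (1/5)·log₂((1/5)/(29/50)) = -0.30721
  P(5)·log₂(P(5)/Q(5)) = (1/5)·log₂((1/5)/(3/50)) = 0.34739

D_KL(P||Q) = 0.66439 + 0.54739 - 0.12645 - 0.30721 + 0.34739 = 1.12551 ≈ 1.1255 bits

D_KL(Q||P) = Σ Q(x) log₂(Q(x)/P(x))

Computing term by term:
  Q(1)·log₂(Q(1)/P(1)) = (1/50)·log₂((1/50)/(1/5)) = -0.06644
  Q(2)·log₂(Q(2)/P(2)) = (3/100)·log₂((3/100)/(1/5)) = -0.08211
  Q(3)·log₂(Q(3)/P(3)) = (31/100)·log₂((31/100)/(1/5)) = 0.19600
  Q(4)·log₂(Q(4)/P(4)) = (29/50)·log₂((29/50)/(1/5)) = 0.89091
  Q(5)·log₂(Q(5)/P(5)) = (3/50)·log₂((3/50)/(1/5)) = -0.10422

D_KL(Q||P) = -0.06644 - 0.08211 + 0.19600 + 0.89091 - 0.10422 = 0.83414 ≈ 0.8341 bits

These are NOT equal (difference: 0.2914 bits). KL divergence is asymmetric: D_KL(P||Q) ≠ D_KL(Q||P) in general.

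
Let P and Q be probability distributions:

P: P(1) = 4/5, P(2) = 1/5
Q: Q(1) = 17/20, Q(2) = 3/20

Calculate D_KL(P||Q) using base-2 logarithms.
0.0130 bits

D_KL(P||Q) = Σ P(x) log₂(P(x)/Q(x))

Computing term by term:
  P(1)·log₂(P(1)/Q(1)) = (4/5)·log₂((4/5)/(17/20)) = -0.06997
  P(2)·log₂(P(2)/Q(2)) = (1/5)·log₂((1/5)/(3/20)) = 0.08301

D_KL(P||Q) = -0.06997 + 0.08301 = 0.01304 ≈ 0.0130 bits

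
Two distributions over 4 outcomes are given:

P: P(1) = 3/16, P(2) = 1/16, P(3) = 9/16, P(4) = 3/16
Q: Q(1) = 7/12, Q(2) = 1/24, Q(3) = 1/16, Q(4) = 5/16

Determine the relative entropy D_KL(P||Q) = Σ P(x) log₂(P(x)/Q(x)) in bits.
1.3744 bits

D_KL(P||Q) = Σ P(x) log₂(P(x)/Q(x))

Computing term by term:
  P(1)·log₂(P(1)/Q(1)) = (3/16)·log₂((3/16)/(7/12)) = -0.30702
  P(2)·log₂(P(2)/Q(2)) = (1/16)·log₂((1/16)/(1/24)) = 0.03656
  P(3)·log₂(P(3)/Q(3)) = (9/16)·log₂((9/16)/(1/16)) = 1.78308
  P(4)·log₂(P(4)/Q(4)) = (3/16)·log₂((3/16)/(5/16)) = -0.13818

D_KL(P||Q) = -0.30702 + 0.03656 + 1.78308 - 0.13818 = 1.37444 ≈ 1.3744 bits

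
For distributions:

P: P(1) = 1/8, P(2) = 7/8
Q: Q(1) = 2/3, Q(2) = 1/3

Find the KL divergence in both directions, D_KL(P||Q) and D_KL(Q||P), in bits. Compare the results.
D_KL(P||Q) = 0.9164 bits, D_KL(Q||P) = 1.1459 bits. D_KL(Q||P) is larger than D_KL(P||Q) by 0.2295 bits; the two directions differ.

D_KL(P||Q) = Σ P(x) log₂(P(x)/Q(x))

Computing term by term:
  P(1)·log₂(P(1)/Q(1)) = (1/8)·log₂((1/8)/(2/3)) = -0.30188
  P(2)·log₂(P(2)/Q(2)) = (7/8)·log₂((7/8)/(1/3)) = 1.21828

D_KL(P||Q) = -0.30188 + 1.21828 = 0.91640 ≈ 0.9164 bits

D_KL(Q||P) = Σ Q(x) log₂(Q(x)/P(x))

Computing term by term:
  Q(1)·log₂(Q(1)/P(1)) = (2/3)·log₂((2/3)/(1/8)) = 1.61002
  Q(2)·log₂(Q(2)/P(2)) = (1/3)·log₂((1/3)/(7/8)) = -0.46411

D_KL(Q||P) = 1.61002 - 0.46411 = 1.14591 ≈ 1.1459 bits

These are NOT equal (difference: 0.2295 bits). KL divergence is asymmetric: D_KL(P||Q) ≠ D_KL(Q||P) in general.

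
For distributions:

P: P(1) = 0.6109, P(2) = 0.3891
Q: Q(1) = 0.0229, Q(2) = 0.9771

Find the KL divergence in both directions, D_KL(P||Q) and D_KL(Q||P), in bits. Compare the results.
D_KL(P||Q) = 2.3773 bits, D_KL(Q||P) = 1.1895 bits. D_KL(P||Q) is larger than D_KL(Q||P) by 1.1878 bits; the two directions differ.

D_KL(P||Q) = Σ P(x) log₂(P(x)/Q(x))

Computing term by term:
  P(1)·log₂(P(1)/Q(1)) = 0.6109·log₂(0.6109/0.0229) = 2.89415
  P(2)·log₂(P(2)/Q(2)) = 0.3891·log₂(0.3891/0.9771) = -0.51687

D_KL(P||Q) = 2.89415 - 0.51687 = 2.37728 ≈ 2.3773 bits

D_KL(Q||P) = Σ Q(x) log₂(Q(x)/P(x))

Computing term by term:
  Q(1)·log₂(Q(1)/P(1)) = 0.0229·log₂(0.0229/0.6109) = -0.10849
  Q(2)·log₂(Q(2)/P(2)) = 0.9771·log₂(0.9771/0.3891) = 1.29795

D_KL(Q||P) = -0.10849 + 1.29795 = 1.18946 ≈ 1.1895 bits

These are NOT equal (difference: 1.1878 bits). KL divergence is asymmetric: D_KL(P||Q) ≠ D_KL(Q||P) in general.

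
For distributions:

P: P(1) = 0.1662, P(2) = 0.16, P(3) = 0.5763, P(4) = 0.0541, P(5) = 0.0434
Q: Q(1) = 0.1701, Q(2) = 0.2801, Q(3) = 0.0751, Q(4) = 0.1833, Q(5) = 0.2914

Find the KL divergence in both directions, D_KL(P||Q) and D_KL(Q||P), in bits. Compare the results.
D_KL(P||Q) = 1.3450 bits, D_KL(Q||P) = 1.1344 bits. D_KL(P||Q) is larger than D_KL(Q||P) by 0.2106 bits; the two directions differ.

D_KL(P||Q) = Σ P(x) log₂(P(x)/Q(x))

Computing term by term:
  P(1)·log₂(P(1)/Q(1)) = 0.1662·log₂(0.1662/0.1701) = -0.00556
  P(2)·log₂(P(2)/Q(2)) = 0.16·log₂(0.16/0.2801) = -0.12926
  P(3)·log₂(P(3)/Q(3)) = 0.5763·log₂(0.5763/0.0751) = 1.69428
  P(4)·log₂(P(4)/Q(4)) = 0.0541·log₂(0.0541/0.1833) = -0.09524
  P(5)·log₂(P(5)/Q(5)) = 0.0434·log₂(0.0434/0.2914) = -0.11923

D_KL(P||Q) = -0.00556 - 0.12926 + 1.69428 - 0.09524 - 0.11923 = 1.34499 ≈ 1.3450 bits

D_KL(Q||P) = Σ Q(x) log₂(Q(x)/P(x))

Computing term by term:
  Q(1)·log₂(Q(1)/P(1)) = 0.1701·log₂(0.1701/0.1662) = 0.00569
  Q(2)·log₂(Q(2)/P(2)) = 0.2801·log₂(0.2801/0.16) = 0.22628
  Q(3)·log₂(Q(3)/P(3)) = 0.0751·log₂(0.0751/0.5763) = -0.22079
  Q(4)·log₂(Q(4)/P(4)) = 0.1833·log₂(0.1833/0.0541) = 0.32270
  Q(5)·log₂(Q(5)/P(5)) = 0.2914·log₂(0.2914/0.0434) = 0.80054

D_KL(Q||P) = 0.00569 + 0.22628 - 0.22079 + 0.32270 + 0.80054 = 1.13442 ≈ 1.1344 bits

These are NOT equal (difference: 0.2106 bits). KL divergence is asymmetric: D_KL(P||Q) ≠ D_KL(Q||P) in general.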